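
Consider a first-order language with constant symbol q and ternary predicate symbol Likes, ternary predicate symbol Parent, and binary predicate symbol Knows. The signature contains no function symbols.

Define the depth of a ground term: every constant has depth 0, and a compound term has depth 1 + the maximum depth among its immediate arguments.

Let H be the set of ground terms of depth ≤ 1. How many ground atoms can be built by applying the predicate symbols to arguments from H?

First count ground terms of depth ≤ 1.
With no function symbols every ground term is a constant, so there is exactly 1 ground term at every depth bound.
N_0 = 1
N_1 = 1
So |H| = 1.
A ground atom is a predicate applied to a tuple of terms from H, so the count is the sum over predicates of |H|^arity:
  Likes: 1^3 = 1;  Parent: 1^3 = 1;  Knows: 1^2 = 1
Total ground atoms: 1 + 1 + 1 = 3.

3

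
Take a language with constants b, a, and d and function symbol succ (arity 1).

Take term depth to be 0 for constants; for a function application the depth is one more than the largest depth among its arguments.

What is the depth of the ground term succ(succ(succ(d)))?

3

depth(succ(d)) = 1 + depth(d) = 1 + 0 = 1
depth(succ(succ(d))) = 1 + depth(succ(d)) = 1 + 1 = 2
depth(succ(succ(succ(d)))) = 1 + depth(succ(succ(d))) = 1 + 2 = 3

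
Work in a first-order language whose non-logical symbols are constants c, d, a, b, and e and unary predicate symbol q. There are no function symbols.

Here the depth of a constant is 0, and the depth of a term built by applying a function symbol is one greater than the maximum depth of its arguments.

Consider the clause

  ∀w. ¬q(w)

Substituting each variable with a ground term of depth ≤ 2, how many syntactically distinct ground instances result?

5

Ground terms of depth ≤ 2:
  With no function symbols every ground term is a constant, so there are exactly 5 ground terms at every depth bound.
  N_0 = 5
  N_1 = 5
  N_2 = 5
  Explicitly: c, d, a, b, e.
So there are 5 ground terms available for substitution.
There is 1 variable to instantiate (w),  occurring in at least one literal, so different choices give different ground instances.
Number of ground instances = 5.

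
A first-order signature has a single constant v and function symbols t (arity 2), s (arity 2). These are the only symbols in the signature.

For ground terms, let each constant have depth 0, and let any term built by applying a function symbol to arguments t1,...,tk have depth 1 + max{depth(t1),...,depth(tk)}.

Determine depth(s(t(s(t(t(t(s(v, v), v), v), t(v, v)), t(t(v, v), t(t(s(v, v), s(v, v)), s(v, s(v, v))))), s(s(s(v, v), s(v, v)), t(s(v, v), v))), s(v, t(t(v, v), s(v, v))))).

7

depth(s(v, v)) = 1 + max(0, 0) = 1
depth(t(s(v, v), v)) = 1 + max(1, 0) = 2
depth(t(t(s(v, v), v), v)) = 1 + max(2, 0) = 3
depth(t(v, v)) = 1 + max(0, 0) = 1
depth(t(t(t(s(v, v), v), v), t(v, v))) = 1 + max(3, 1) = 4
depth(t(s(v, v), s(v, v))) = 1 + max(1, 1) = 2
depth(s(v, s(v, v))) = 1 + max(0, 1) = 2
depth(t(t(s(v, v), s(v, v)), s(v, s(v, v)))) = 1 + max(2, 2) = 3
depth(t(t(v, v), t(t(s(v, v), s(v, v)), s(v, s(v, v))))) = 1 + max(1, 3) = 4
depth(s(t(t(t(s(v, v), v), v), t(v, v)), t(t(v, v), t(t(s(v, v), s(v, v)), s(v, s(v, v)))))) = 1 + max(4, 4) = 5
depth(s(s(v, v), s(v, v))) = 1 + max(1, 1) = 2
depth(s(s(s(v, v), s(v, v)), t(s(v, v), v))) = 1 + max(2, 2) = 3
depth(t(s(t(t(t(s(v, v), v), v), t(v, v)), t(t(v, v), t(t(s(v, v), s(v, v)), s(v, s(v, v))))), s(s(s(v, v), s(v, v)), t(s(v, v), v)))) = 1 + max(5, 3) = 6
depth(t(t(v, v), s(v, v))) = 1 + max(1, 1) = 2
depth(s(v, t(t(v, v), s(v, v)))) = 1 + max(0, 2) = 3
depth(s(t(s(t(t(t(s(v, v), v), v), t(v, v)), t(t(v, v), t(t(s(v, v), s(v, v)), s(v, s(v, v))))), s(s(s(v, v), s(v, v)), t(s(v, v), v))), s(v, t(t(v, v), s(v, v))))) = 1 + max(6, 3) = 7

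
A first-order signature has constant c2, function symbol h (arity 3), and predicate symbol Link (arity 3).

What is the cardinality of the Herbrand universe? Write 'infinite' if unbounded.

infinite

The signature has at least one function symbol (h, arity 3) and at least one constant (c2).
Iterating h gives infinitely many distinct ground terms: c2, h(c2, c2, c2), h(h(c2, c2, c2), h(c2, c2, c2), h(c2, c2, c2)), ...
So the Herbrand universe is infinite.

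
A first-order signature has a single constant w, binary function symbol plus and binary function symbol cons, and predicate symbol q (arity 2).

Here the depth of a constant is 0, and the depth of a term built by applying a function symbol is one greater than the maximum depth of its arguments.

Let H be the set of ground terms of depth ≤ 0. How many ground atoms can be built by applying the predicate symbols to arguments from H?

1

First count ground terms of depth ≤ 0.
Write N_k for the number of ground terms of depth ≤ k. A term of depth ≤ k is either a constant or a function symbol applied to arguments of depth ≤ k−1, so N_k = 1 + N_{k-1}^2 + N_{k-1}^2.
N_0 = 1
So |H| = 1.
Ground atoms are formed by filling each argument slot of a predicate with a term from H, so an r-ary predicate gives |H|^r atoms:
  q: 1^2 = 1
Total ground atoms: 1.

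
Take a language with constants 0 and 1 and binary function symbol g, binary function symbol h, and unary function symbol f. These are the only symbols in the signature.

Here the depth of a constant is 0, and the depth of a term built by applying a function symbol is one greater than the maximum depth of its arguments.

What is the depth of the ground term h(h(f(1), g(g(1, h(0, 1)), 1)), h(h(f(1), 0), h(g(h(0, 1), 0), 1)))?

depth(f(1)) = 1 + depth(1) = 1 + 0 = 1
depth(h(0, 1)) = 1 + max(0, 0) = 1
depth(g(1, h(0, 1))) = 1 + max(0, 1) = 2
depth(g(g(1, h(0, 1)), 1)) = 1 + max(2, 0) = 3
depth(h(f(1), g(g(1, h(0, 1)), 1))) = 1 + max(1, 3) = 4
depth(h(f(1), 0)) = 1 + max(1, 0) = 2
depth(g(h(0, 1), 0)) = 1 + max(1, 0) = 2
depth(h(g(h(0, 1), 0), 1)) = 1 + max(2, 0) = 3
depth(h(h(f(1), 0), h(g(h(0, 1), 0), 1))) = 1 + max(2, 3) = 4
depth(h(h(f(1), g(g(1, h(0, 1)), 1)), h(h(f(1), 0), h(g(h(0, 1), 0), 1)))) = 1 + max(4, 4) = 5

5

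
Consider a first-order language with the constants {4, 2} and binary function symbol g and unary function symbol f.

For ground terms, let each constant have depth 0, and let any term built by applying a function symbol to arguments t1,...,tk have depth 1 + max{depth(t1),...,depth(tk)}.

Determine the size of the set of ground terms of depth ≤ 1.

8

Let N_k = |{terms of depth ≤ k}|. Then N_0 = 2 and N_k = 2 + N_{k-1}^2 + N_{k-1} for k ≥ 1 (one summand per function symbol, arity giving the exponent).
N_0 = 2
N_1 = 2 + 2^2 + 2 = 8
Explicitly: 4, 2, g(4, 4), g(4, 2), g(2, 4), g(2, 2), f(4), f(2).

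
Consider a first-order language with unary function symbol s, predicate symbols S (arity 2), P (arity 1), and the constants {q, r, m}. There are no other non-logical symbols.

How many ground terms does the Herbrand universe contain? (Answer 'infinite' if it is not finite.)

infinite

The signature has at least one function symbol (s, arity 1) and at least one constant (q).
Iterating s gives infinitely many distinct ground terms: q, s(q), s(s(q)), ...
So the Herbrand universe is infinite.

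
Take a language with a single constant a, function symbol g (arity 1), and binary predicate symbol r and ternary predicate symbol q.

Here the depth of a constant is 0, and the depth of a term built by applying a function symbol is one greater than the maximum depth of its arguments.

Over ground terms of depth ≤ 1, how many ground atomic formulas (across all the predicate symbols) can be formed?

First count ground terms of depth ≤ 1.
If N_k denotes the number of depth-≤k ground terms, the 1 constant gives N_0 = 1, and each function symbol of arity r contributes N_{k-1}^r new terms at level k: N_k = 1 + N_{k-1}.
N_0 = 1
N_1 = 1 + 1 = 2
Explicitly: a, g(a).
So |H| = 2.
For each predicate symbol, the number of ground atoms is |H| raised to its arity; summing:
  r: 2^2 = 4;  q: 2^3 = 8
Total ground atoms: 4 + 8 = 12.

12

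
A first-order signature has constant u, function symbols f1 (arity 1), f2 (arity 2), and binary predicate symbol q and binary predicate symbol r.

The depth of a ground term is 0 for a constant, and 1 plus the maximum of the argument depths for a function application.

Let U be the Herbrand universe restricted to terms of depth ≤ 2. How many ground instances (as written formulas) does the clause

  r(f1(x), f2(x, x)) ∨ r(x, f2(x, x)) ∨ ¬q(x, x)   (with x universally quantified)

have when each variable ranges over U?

Ground terms of depth ≤ 2:
  Let N_k count ground terms of depth at most k. Each non-constant term of depth ≤ k is some function symbol applied to depth-≤(k−1) arguments, giving N_k = 1 + N_{k-1} + N_{k-1}^2.
  N_0 = 1
  N_1 = 1 + 1 + 1^2 = 3
  N_2 = 1 + 3 + 3^2 = 13
So there are 13 ground terms available for substitution.
There is 1 variable to instantiate (x),  occurring in at least one literal, so different choices give different ground instances.
Number of ground instances = 13.

13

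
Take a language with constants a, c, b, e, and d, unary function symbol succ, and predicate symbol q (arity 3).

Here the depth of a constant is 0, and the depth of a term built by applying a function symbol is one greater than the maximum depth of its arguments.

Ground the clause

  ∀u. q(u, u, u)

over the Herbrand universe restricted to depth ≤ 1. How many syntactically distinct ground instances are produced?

10

Ground terms of depth ≤ 1:
  Count level by level. With function symbols succ/1, the terms of depth ≤ k are the 5 constants together with each function applied to depth-≤(k−1) tuples, so N_k = 5 + N_{k-1}.
  N_0 = 5
  N_1 = 5 + 5 = 10
  Explicitly: a, c, b, e, d, succ(a), succ(c), succ(b), succ(e), succ(d).
So there are 10 ground terms available for substitution.
The body mentions the single quantified variable u; since ground terms form a free algebra, no two substitutions collapse to the same formula.
Number of ground instances = 10.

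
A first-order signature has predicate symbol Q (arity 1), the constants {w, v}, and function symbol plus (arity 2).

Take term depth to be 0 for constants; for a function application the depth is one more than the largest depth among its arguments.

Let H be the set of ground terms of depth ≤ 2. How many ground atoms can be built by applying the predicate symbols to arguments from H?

38

First count ground terms of depth ≤ 2.
Let N_k = |{terms of depth ≤ k}|. Then N_0 = 2 and N_k = 2 + N_{k-1}^2 for k ≥ 1 (one summand per function symbol, arity giving the exponent).
N_0 = 2
N_1 = 2 + 2^2 = 6
N_2 = 2 + 6^2 = 38
So |H| = 38.
For each predicate symbol, the number of ground atoms is |H| raised to its arity; summing:
  Q: 38
Total ground atoms: 38.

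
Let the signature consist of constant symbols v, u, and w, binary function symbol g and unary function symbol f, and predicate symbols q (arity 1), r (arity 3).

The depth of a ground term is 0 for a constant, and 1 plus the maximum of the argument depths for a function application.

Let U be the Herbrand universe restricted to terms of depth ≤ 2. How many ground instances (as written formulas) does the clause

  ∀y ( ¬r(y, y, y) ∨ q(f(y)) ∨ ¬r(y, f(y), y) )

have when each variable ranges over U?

Ground terms of depth ≤ 2:
  Let N_k count ground terms of depth at most k. Each non-constant term of depth ≤ k is some function symbol applied to depth-≤(k−1) arguments, giving N_k = 3 + N_{k-1}^2 + N_{k-1}.
  N_0 = 3
  N_1 = 3 + 3^2 + 3 = 15
  N_2 = 3 + 15^2 + 15 = 243
So there are 243 ground terms available for substitution.
There is 1 variable to instantiate (y),  occurring in at least one literal, so different choices give different ground instances.
Number of ground instances = 243.

243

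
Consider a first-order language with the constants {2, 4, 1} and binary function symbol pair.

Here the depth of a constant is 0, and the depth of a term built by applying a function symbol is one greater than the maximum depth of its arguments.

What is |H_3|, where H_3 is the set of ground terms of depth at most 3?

21612

Let N_k = |{terms of depth ≤ k}|. Then N_0 = 3 and N_k = 3 + N_{k-1}^2 for k ≥ 1 (one summand per function symbol, arity giving the exponent).
N_0 = 3
N_1 = 3 + 3^2 = 12
N_2 = 3 + 12^2 = 147
N_3 = 3 + 147^2 = 21612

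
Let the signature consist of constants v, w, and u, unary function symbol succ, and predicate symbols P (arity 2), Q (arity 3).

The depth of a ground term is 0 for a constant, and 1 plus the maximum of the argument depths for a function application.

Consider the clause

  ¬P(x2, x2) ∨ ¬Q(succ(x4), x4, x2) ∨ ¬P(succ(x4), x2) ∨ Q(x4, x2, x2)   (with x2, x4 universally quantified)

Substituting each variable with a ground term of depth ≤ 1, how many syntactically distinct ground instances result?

36

Ground terms of depth ≤ 1:
  Count level by level. With function symbols succ/1, the terms of depth ≤ k are the 3 constants together with each function applied to depth-≤(k−1) tuples, so N_k = 3 + N_{k-1}.
  N_0 = 3
  N_1 = 3 + 3 = 6
So there are 6 ground terms available for substitution.
There are 2 variables to instantiate (x2, x4), each occurring in at least one literal, so different choices give different ground instances.
Number of ground instances = 6^2 = 36.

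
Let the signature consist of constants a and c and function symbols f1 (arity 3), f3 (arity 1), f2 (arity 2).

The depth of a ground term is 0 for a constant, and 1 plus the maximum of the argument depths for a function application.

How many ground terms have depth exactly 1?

14

Let N_k count ground terms of depth at most k. Each non-constant term of depth ≤ k is some function symbol applied to depth-≤(k−1) arguments, giving N_k = 2 + N_{k-1}^3 + N_{k-1} + N_{k-1}^2.
N_0 = 2
N_1 = 2 + 2^3 + 2 + 2^2 = 16
Terms of depth exactly 1: N_1 − N_0 = 16 − 2 = 14.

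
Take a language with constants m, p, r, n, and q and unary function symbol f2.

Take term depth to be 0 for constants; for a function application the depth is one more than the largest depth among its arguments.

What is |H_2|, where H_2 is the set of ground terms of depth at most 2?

15

Write N_k for the number of ground terms of depth ≤ k. A term of depth ≤ k is either a constant or a function symbol applied to arguments of depth ≤ k−1, so N_k = 5 + N_{k-1}.
N_0 = 5
N_1 = 5 + 5 = 10
N_2 = 5 + 10 = 15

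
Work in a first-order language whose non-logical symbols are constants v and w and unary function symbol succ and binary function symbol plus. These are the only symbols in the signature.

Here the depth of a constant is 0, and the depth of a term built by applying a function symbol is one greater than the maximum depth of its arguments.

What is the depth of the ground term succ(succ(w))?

depth(succ(w)) = 1 + depth(w) = 1 + 0 = 1
depth(succ(succ(w))) = 1 + depth(succ(w)) = 1 + 1 = 2

2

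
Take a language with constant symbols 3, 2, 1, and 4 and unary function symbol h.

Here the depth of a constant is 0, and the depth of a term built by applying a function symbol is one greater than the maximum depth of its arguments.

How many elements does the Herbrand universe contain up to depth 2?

12

Let N_k count ground terms of depth at most k. Each non-constant term of depth ≤ k is some function symbol applied to depth-≤(k−1) arguments, giving N_k = 4 + N_{k-1}.
N_0 = 4
N_1 = 4 + 4 = 8
N_2 = 4 + 8 = 12
Explicitly: 3, 2, 1, 4, h(3), h(2), h(1), h(4), h(h(3)), h(h(2)), h(h(1)), h(h(4)).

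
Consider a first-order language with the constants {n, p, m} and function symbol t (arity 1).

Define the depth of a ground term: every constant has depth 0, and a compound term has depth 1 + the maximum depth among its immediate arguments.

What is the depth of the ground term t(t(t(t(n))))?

4

depth(t(n)) = 1 + depth(n) = 1 + 0 = 1
depth(t(t(n))) = 1 + depth(t(n)) = 1 + 1 = 2
depth(t(t(t(n)))) = 1 + depth(t(t(n))) = 1 + 2 = 3
depth(t(t(t(t(n))))) = 1 + depth(t(t(t(n)))) = 1 + 3 = 4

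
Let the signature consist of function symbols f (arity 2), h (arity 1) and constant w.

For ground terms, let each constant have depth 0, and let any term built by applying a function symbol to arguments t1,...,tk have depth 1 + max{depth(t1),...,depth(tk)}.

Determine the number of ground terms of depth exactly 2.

Count level by level. With function symbols f/2, h/1, the terms of depth ≤ k are the 1 constant together with each function applied to depth-≤(k−1) tuples, so N_k = 1 + N_{k-1}^2 + N_{k-1}.
N_0 = 1
N_1 = 1 + 1^2 + 1 = 3
N_2 = 1 + 3^2 + 3 = 13
Terms of depth exactly 2: N_2 − N_1 = 13 − 3 = 10.

10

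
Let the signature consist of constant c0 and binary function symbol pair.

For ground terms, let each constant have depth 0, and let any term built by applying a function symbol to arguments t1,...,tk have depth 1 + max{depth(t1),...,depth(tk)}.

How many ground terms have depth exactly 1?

Let N_k = |{terms of depth ≤ k}|. Then N_0 = 1 and N_k = 1 + N_{k-1}^2 for k ≥ 1 (one summand per function symbol, arity giving the exponent).
N_0 = 1
N_1 = 1 + 1^2 = 2
Terms of depth exactly 1: N_1 − N_0 = 2 − 1 = 1.

1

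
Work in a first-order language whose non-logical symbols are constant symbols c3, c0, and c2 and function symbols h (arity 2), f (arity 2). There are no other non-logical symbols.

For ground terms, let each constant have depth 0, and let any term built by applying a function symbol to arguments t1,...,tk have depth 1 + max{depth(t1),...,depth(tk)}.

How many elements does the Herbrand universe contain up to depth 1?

If N_k denotes the number of depth-≤k ground terms, the 3 constants give N_0 = 3, and each function symbol of arity r contributes N_{k-1}^r new terms at level k: N_k = 3 + N_{k-1}^2 + N_{k-1}^2.
N_0 = 3
N_1 = 3 + 3^2 + 3^2 = 21

21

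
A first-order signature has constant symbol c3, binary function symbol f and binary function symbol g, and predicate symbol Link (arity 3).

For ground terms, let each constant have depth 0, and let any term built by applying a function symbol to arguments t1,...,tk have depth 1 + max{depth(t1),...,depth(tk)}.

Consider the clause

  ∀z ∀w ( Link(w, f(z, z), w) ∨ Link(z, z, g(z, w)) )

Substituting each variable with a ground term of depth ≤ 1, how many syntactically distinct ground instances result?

Ground terms of depth ≤ 1:
  Let N_k = |{terms of depth ≤ k}|. Then N_0 = 1 and N_k = 1 + N_{k-1}^2 + N_{k-1}^2 for k ≥ 1 (one summand per function symbol, arity giving the exponent).
  N_0 = 1
  N_1 = 1 + 1^2 + 1^2 = 3
  Explicitly: c3, f(c3, c3), g(c3, c3).
So there are 3 ground terms available for substitution.
There are 2 variables to instantiate (z, w), each occurring in at least one literal, so different choices give different ground instances.
Number of ground instances = 3^2 = 9.

9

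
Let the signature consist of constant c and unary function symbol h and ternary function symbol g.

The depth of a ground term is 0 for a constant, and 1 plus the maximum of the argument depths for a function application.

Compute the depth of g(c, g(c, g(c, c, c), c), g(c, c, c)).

depth(g(c, c, c)) = 1 + max(0, 0, 0) = 1
depth(g(c, g(c, c, c), c)) = 1 + max(0, 1, 0) = 2
depth(g(c, g(c, g(c, c, c), c), g(c, c, c))) = 1 + max(0, 2, 1) = 3

3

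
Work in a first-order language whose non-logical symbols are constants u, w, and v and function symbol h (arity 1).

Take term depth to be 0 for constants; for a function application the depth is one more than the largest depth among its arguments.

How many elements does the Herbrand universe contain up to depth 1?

Write N_k for the number of ground terms of depth ≤ k. A term of depth ≤ k is either a constant or a function symbol applied to arguments of depth ≤ k−1, so N_k = 3 + N_{k-1}.
N_0 = 3
N_1 = 3 + 3 = 6
Explicitly: u, w, v, h(u), h(w), h(v).

6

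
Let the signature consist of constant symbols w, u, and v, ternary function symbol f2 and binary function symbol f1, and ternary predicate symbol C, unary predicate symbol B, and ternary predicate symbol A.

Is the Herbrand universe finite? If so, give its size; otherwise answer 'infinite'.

The signature has at least one function symbol (f2, arity 3) and at least one constant (w).
Iterating f2 gives infinitely many distinct ground terms: w, f2(w, w, w), f2(f2(w, w, w), f2(w, w, w), f2(w, w, w)), ...
So the Herbrand universe is infinite.

infinite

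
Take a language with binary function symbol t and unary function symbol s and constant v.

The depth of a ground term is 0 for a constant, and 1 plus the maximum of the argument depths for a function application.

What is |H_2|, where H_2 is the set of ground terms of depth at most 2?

13

Count level by level. With function symbols t/2, s/1, the terms of depth ≤ k are the 1 constant together with each function applied to depth-≤(k−1) tuples, so N_k = 1 + N_{k-1}^2 + N_{k-1}.
N_0 = 1
N_1 = 1 + 1^2 + 1 = 3
N_2 = 1 + 3^2 + 3 = 13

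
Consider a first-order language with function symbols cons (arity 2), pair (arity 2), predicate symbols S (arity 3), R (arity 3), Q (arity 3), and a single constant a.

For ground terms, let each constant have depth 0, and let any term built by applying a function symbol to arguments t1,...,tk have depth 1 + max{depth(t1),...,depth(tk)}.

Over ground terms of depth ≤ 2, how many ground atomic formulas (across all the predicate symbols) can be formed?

First count ground terms of depth ≤ 2.
If N_k denotes the number of depth-≤k ground terms, the 1 constant gives N_0 = 1, and each function symbol of arity r contributes N_{k-1}^r new terms at level k: N_k = 1 + N_{k-1}^2 + N_{k-1}^2.
N_0 = 1
N_1 = 1 + 1^2 + 1^2 = 3
N_2 = 1 + 3^2 + 3^2 = 19
So |H| = 19.
Each predicate of arity r yields |H|^r ground atoms (one per choice of an r-tuple from H):
  S: 19^3 = 6859;  R: 19^3 = 6859;  Q: 19^3 = 6859
Total ground atoms: 6859 + 6859 + 6859 = 20577.

20577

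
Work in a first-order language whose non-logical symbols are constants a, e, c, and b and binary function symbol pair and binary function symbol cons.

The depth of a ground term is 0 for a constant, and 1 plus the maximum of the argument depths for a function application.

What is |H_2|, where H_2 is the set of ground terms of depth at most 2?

Let N_k count ground terms of depth at most k. Each non-constant term of depth ≤ k is some function symbol applied to depth-≤(k−1) arguments, giving N_k = 4 + N_{k-1}^2 + N_{k-1}^2.
N_0 = 4
N_1 = 4 + 4^2 + 4^2 = 36
N_2 = 4 + 36^2 + 36^2 = 2596

2596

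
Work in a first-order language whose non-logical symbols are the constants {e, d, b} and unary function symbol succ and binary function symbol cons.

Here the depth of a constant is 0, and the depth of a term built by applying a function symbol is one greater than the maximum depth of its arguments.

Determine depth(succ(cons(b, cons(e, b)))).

3

depth(cons(e, b)) = 1 + max(0, 0) = 1
depth(cons(b, cons(e, b))) = 1 + max(0, 1) = 2
depth(succ(cons(b, cons(e, b)))) = 1 + depth(cons(b, cons(e, b))) = 1 + 2 = 3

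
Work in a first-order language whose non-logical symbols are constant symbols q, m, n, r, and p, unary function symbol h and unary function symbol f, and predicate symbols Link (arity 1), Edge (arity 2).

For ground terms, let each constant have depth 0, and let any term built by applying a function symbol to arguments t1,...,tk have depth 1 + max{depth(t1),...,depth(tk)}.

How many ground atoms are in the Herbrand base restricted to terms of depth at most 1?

240

First count ground terms of depth ≤ 1.
Let N_k = |{terms of depth ≤ k}|. Then N_0 = 5 and N_k = 5 + N_{k-1} + N_{k-1} for k ≥ 1 (one summand per function symbol, arity giving the exponent).
N_0 = 5
N_1 = 5 + 5 + 5 = 15
So |H| = 15.
Each predicate of arity r yields |H|^r ground atoms (one per choice of an r-tuple from H):
  Link: 15;  Edge: 15^2 = 225
Total ground atoms: 15 + 225 = 240.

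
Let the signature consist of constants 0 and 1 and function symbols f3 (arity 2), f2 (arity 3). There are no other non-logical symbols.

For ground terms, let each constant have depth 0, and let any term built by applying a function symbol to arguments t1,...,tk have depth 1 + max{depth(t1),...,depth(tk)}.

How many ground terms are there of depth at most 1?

14

If N_k denotes the number of depth-≤k ground terms, the 2 constants give N_0 = 2, and each function symbol of arity r contributes N_{k-1}^r new terms at level k: N_k = 2 + N_{k-1}^2 + N_{k-1}^3.
N_0 = 2
N_1 = 2 + 2^2 + 2^3 = 14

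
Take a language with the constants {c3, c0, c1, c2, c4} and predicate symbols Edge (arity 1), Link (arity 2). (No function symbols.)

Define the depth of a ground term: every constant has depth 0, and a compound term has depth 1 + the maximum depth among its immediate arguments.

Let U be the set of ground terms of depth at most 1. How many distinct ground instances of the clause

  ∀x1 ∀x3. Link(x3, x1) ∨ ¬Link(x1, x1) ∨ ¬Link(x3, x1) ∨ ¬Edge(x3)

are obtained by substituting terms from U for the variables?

25

Ground terms of depth ≤ 1:
  With no function symbols every ground term is a constant, so there are exactly 5 ground terms at every depth bound.
  N_0 = 5
  N_1 = 5
  Explicitly: c3, c0, c1, c2, c4.
So there are 5 ground terms available for substitution.
Each of x1, x3 ranges independently over the available ground terms, and distinct assignments produce distinct instances.
Number of ground instances = 5^2 = 25.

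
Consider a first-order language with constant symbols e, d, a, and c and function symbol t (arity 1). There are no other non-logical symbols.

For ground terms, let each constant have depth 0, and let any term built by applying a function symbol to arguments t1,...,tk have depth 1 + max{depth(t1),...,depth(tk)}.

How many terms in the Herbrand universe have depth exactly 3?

4

Count level by level. With function symbols t/1, the terms of depth ≤ k are the 4 constants together with each function applied to depth-≤(k−1) tuples, so N_k = 4 + N_{k-1}.
N_0 = 4
N_1 = 4 + 4 = 8
N_2 = 4 + 8 = 12
N_3 = 4 + 12 = 16
Terms of depth exactly 3: N_3 − N_2 = 16 − 12 = 4.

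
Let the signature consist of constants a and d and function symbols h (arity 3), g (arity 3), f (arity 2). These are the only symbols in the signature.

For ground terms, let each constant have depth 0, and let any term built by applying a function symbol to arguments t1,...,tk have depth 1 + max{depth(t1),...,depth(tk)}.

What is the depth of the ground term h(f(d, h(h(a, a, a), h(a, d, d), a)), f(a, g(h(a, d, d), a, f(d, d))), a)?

depth(h(a, a, a)) = 1 + max(0, 0, 0) = 1
depth(h(a, d, d)) = 1 + max(0, 0, 0) = 1
depth(h(h(a, a, a), h(a, d, d), a)) = 1 + max(1, 1, 0) = 2
depth(f(d, h(h(a, a, a), h(a, d, d), a))) = 1 + max(0, 2) = 3
depth(f(d, d)) = 1 + max(0, 0) = 1
depth(g(h(a, d, d), a, f(d, d))) = 1 + max(1, 0, 1) = 2
depth(f(a, g(h(a, d, d), a, f(d, d)))) = 1 + max(0, 2) = 3
depth(h(f(d, h(h(a, a, a), h(a, d, d), a)), f(a, g(h(a, d, d), a, f(d, d))), a)) = 1 + max(3, 3, 0) = 4

4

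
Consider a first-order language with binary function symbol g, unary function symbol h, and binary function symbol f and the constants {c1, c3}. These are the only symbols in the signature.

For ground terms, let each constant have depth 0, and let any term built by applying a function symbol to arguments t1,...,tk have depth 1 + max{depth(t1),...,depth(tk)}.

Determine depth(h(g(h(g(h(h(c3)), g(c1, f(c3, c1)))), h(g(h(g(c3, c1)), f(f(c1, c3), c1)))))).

depth(h(c3)) = 1 + depth(c3) = 1 + 0 = 1
depth(h(h(c3))) = 1 + depth(h(c3)) = 1 + 1 = 2
depth(f(c3, c1)) = 1 + max(0, 0) = 1
depth(g(c1, f(c3, c1))) = 1 + max(0, 1) = 2
depth(g(h(h(c3)), g(c1, f(c3, c1)))) = 1 + max(2, 2) = 3
depth(h(g(h(h(c3)), g(c1, f(c3, c1))))) = 1 + depth(g(h(h(c3)), g(c1, f(c3, c1)))) = 1 + 3 = 4
depth(g(c3, c1)) = 1 + max(0, 0) = 1
depth(h(g(c3, c1))) = 1 + depth(g(c3, c1)) = 1 + 1 = 2
depth(f(c1, c3)) = 1 + max(0, 0) = 1
depth(f(f(c1, c3), c1)) = 1 + max(1, 0) = 2
depth(g(h(g(c3, c1)), f(f(c1, c3), c1))) = 1 + max(2, 2) = 3
depth(h(g(h(g(c3, c1)), f(f(c1, c3), c1)))) = 1 + depth(g(h(g(c3, c1)), f(f(c1, c3), c1))) = 1 + 3 = 4
depth(g(h(g(h(h(c3)), g(c1, f(c3, c1)))), h(g(h(g(c3, c1)), f(f(c1, c3), c1))))) = 1 + max(4, 4) = 5
depth(h(g(h(g(h(h(c3)), g(c1, f(c3, c1)))), h(g(h(g(c3, c1)), f(f(c1, c3), c1)))))) = 1 + depth(g(h(g(h(h(c3)), g(c1, f(c3, c1)))), h(g(h(g(c3, c1)), f(f(c1, c3), c1))))) = 1 + 5 = 6

6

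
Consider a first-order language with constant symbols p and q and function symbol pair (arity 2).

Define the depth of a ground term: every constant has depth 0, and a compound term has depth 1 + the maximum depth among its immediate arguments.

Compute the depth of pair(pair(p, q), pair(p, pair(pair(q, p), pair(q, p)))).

depth(pair(p, q)) = 1 + max(0, 0) = 1
depth(pair(q, p)) = 1 + max(0, 0) = 1
depth(pair(pair(q, p), pair(q, p))) = 1 + max(1, 1) = 2
depth(pair(p, pair(pair(q, p), pair(q, p)))) = 1 + max(0, 2) = 3
depth(pair(pair(p, q), pair(p, pair(pair(q, p), pair(q, p))))) = 1 + max(1, 3) = 4

4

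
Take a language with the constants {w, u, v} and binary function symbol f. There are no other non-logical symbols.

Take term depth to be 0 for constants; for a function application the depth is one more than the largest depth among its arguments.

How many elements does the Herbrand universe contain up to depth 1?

12

If N_k denotes the number of depth-≤k ground terms, the 3 constants give N_0 = 3, and each function symbol of arity r contributes N_{k-1}^r new terms at level k: N_k = 3 + N_{k-1}^2.
N_0 = 3
N_1 = 3 + 3^2 = 12
Explicitly: w, u, v, f(w, w), f(w, u), f(w, v), f(u, w), f(u, u), f(u, v), f(v, w), f(v, u), f(v, v).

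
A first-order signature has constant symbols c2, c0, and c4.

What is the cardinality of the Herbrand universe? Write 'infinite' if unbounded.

There are no function symbols, so every ground term is one of the 3 constants.
The Herbrand universe is {c2, c0, c4}, which is finite with 3 elements.

3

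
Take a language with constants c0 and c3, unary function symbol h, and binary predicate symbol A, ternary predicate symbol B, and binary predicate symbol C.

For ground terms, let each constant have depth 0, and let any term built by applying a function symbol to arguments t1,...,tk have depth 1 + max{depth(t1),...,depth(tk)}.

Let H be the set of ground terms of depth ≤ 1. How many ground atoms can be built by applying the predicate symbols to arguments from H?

96

First count ground terms of depth ≤ 1.
Let N_k = |{terms of depth ≤ k}|. Then N_0 = 2 and N_k = 2 + N_{k-1} for k ≥ 1 (one summand per function symbol, arity giving the exponent).
N_0 = 2
N_1 = 2 + 2 = 4
So |H| = 4.
Ground atoms are formed by filling each argument slot of a predicate with a term from H, so an r-ary predicate gives |H|^r atoms:
  A: 4^2 = 16;  B: 4^3 = 64;  C: 4^2 = 16
Total ground atoms: 16 + 64 + 16 = 96.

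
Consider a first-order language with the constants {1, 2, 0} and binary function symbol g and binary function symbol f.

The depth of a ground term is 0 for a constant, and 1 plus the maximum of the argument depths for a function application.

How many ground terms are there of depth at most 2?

Let N_k = |{terms of depth ≤ k}|. Then N_0 = 3 and N_k = 3 + N_{k-1}^2 + N_{k-1}^2 for k ≥ 1 (one summand per function symbol, arity giving the exponent).
N_0 = 3
N_1 = 3 + 3^2 + 3^2 = 21
N_2 = 3 + 21^2 + 21^2 = 885

885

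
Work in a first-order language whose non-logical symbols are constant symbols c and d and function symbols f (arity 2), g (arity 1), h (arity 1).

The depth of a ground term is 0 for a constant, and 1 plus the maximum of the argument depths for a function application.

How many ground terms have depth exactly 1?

Count level by level. With function symbols f/2, g/1, h/1, the terms of depth ≤ k are the 2 constants together with each function applied to depth-≤(k−1) tuples, so N_k = 2 + N_{k-1}^2 + N_{k-1} + N_{k-1}.
N_0 = 2
N_1 = 2 + 2^2 + 2 + 2 = 10
Terms of depth exactly 1: N_1 − N_0 = 10 − 2 = 8.

8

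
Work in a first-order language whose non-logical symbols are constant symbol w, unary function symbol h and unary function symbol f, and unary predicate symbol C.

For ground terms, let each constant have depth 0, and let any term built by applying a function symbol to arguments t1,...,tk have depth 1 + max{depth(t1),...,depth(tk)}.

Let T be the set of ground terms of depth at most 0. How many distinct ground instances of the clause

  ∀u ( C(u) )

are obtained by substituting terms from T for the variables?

1

Ground terms of depth ≤ 0:
  If N_k denotes the number of depth-≤k ground terms, the 1 constant gives N_0 = 1, and each function symbol of arity r contributes N_{k-1}^r new terms at level k: N_k = 1 + N_{k-1} + N_{k-1}.
  N_0 = 1
  Explicitly: w.
So there is exactly 1 ground term available for substitution.
There is 1 variable to instantiate (u),  occurring in at least one literal, so different choices give different ground instances.
Number of ground instances = 1.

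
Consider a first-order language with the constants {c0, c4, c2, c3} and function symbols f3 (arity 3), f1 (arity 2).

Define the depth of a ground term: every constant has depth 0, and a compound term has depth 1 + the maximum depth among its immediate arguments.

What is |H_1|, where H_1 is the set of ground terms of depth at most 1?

84

If N_k denotes the number of depth-≤k ground terms, the 4 constants give N_0 = 4, and each function symbol of arity r contributes N_{k-1}^r new terms at level k: N_k = 4 + N_{k-1}^3 + N_{k-1}^2.
N_0 = 4
N_1 = 4 + 4^3 + 4^2 = 84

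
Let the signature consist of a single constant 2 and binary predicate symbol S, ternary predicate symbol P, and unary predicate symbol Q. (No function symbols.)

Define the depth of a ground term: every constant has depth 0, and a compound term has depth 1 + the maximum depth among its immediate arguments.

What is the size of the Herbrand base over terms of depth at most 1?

3

First count ground terms of depth ≤ 1.
With no function symbols every ground term is a constant, so there is exactly 1 ground term at every depth bound.
N_0 = 1
N_1 = 1
Explicitly: 2.
So |H| = 1.
Each predicate of arity r yields |H|^r ground atoms (one per choice of an r-tuple from H):
  S: 1^2 = 1;  P: 1^3 = 1;  Q: 1
Total ground atoms: 1 + 1 + 1 = 3.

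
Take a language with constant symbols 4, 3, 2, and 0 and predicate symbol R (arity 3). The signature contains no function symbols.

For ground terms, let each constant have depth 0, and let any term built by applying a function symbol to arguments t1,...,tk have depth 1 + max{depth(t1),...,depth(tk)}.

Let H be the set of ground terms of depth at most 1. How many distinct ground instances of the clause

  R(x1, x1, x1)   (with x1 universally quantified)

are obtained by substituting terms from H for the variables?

Ground terms of depth ≤ 1:
  With no function symbols every ground term is a constant, so there are exactly 4 ground terms at every depth bound.
  N_0 = 4
  N_1 = 4
So there are 4 ground terms available for substitution.
The clause has 1 distinct variable (x1), which appears in the body. In the free term algebra distinct substitutions yield syntactically distinct ground instances.
Number of ground instances = 4.

4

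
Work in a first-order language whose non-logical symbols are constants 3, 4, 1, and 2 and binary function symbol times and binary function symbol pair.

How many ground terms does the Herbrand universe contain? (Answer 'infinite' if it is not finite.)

The signature has at least one function symbol (times, arity 2) and at least one constant (3).
Iterating times gives infinitely many distinct ground terms: 3, times(3, 3), times(times(3, 3), times(3, 3)), ...
So the Herbrand universe is infinite.

infinite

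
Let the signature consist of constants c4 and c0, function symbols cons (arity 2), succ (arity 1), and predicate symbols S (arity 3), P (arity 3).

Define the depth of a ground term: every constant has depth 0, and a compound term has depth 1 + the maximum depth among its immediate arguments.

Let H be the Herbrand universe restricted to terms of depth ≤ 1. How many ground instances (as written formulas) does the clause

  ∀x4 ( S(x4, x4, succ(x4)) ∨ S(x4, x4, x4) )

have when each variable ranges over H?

Ground terms of depth ≤ 1:
  Let N_k count ground terms of depth at most k. Each non-constant term of depth ≤ k is some function symbol applied to depth-≤(k−1) arguments, giving N_k = 2 + N_{k-1}^2 + N_{k-1}.
  N_0 = 2
  N_1 = 2 + 2^2 + 2 = 8
  Explicitly: c4, c0, cons(c4, c4), cons(c4, c0), cons(c0, c4), cons(c0, c0), succ(c4), succ(c0).
So there are 8 ground terms available for substitution.
The body mentions the single quantified variable x4; since ground terms form a free algebra, no two substitutions collapse to the same formula.
Number of ground instances = 8.

8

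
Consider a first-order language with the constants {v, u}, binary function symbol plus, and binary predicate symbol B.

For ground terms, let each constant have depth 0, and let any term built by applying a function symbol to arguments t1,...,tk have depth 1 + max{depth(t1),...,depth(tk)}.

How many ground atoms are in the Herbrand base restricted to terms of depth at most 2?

First count ground terms of depth ≤ 2.
Count level by level. With function symbols plus/2, the terms of depth ≤ k are the 2 constants together with each function applied to depth-≤(k−1) tuples, so N_k = 2 + N_{k-1}^2.
N_0 = 2
N_1 = 2 + 2^2 = 6
N_2 = 2 + 6^2 = 38
So |H| = 38.
Ground atoms are formed by filling each argument slot of a predicate with a term from H, so an r-ary predicate gives |H|^r atoms:
  B: 38^2 = 1444
Total ground atoms: 1444.

1444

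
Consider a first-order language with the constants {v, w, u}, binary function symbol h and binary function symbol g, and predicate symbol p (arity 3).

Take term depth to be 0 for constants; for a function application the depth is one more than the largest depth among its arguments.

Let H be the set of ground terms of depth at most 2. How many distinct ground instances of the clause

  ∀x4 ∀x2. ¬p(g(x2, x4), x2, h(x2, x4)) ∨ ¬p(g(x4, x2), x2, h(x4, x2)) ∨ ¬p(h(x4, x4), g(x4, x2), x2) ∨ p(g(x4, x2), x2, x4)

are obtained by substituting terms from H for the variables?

Ground terms of depth ≤ 2:
  Let N_k count ground terms of depth at most k. Each non-constant term of depth ≤ k is some function symbol applied to depth-≤(k−1) arguments, giving N_k = 3 + N_{k-1}^2 + N_{k-1}^2.
  N_0 = 3
  N_1 = 3 + 3^2 + 3^2 = 21
  N_2 = 3 + 21^2 + 21^2 = 885
So there are 885 ground terms available for substitution.
There are 2 variables to instantiate (x4, x2), each occurring in at least one literal, so different choices give different ground instances.
Number of ground instances = 885^2 = 783225.

783225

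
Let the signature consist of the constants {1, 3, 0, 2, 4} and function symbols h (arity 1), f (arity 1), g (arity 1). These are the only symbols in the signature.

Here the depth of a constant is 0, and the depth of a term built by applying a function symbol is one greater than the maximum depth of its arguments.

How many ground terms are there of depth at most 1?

20

Count level by level. With function symbols h/1, f/1, g/1, the terms of depth ≤ k are the 5 constants together with each function applied to depth-≤(k−1) tuples, so N_k = 5 + N_{k-1} + N_{k-1} + N_{k-1}.
N_0 = 5
N_1 = 5 + 5 + 5 + 5 = 20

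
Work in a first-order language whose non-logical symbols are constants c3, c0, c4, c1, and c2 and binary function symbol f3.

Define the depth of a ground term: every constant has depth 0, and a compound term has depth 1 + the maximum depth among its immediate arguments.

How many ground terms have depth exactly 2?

875

Count level by level. With function symbols f3/2, the terms of depth ≤ k are the 5 constants together with each function applied to depth-≤(k−1) tuples, so N_k = 5 + N_{k-1}^2.
N_0 = 5
N_1 = 5 + 5^2 = 30
N_2 = 5 + 30^2 = 905
Terms of depth exactly 2: N_2 − N_1 = 905 − 30 = 875.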